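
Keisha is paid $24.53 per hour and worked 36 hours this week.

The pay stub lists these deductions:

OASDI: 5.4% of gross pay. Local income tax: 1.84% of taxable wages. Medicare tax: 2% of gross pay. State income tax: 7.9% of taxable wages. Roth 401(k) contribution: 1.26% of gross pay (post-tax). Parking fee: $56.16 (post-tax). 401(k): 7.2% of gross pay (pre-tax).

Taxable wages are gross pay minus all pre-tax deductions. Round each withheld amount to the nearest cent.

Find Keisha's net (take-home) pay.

Gross pay: 36 × $24.53 = $883.08
401(k): $883.08 × 0.072 = $63.58
Taxable wages = $883.08 − $63.58 = $819.50
State income tax: $819.50 × 0.079 = $64.74
Local income tax: $819.50 × 0.0184 = $15.08
OASDI: $883.08 × 0.054 = $47.69
Medicare tax: $883.08 × 0.02 = $17.66
Roth 401(k) contribution: $883.08 × 0.0126 = $11.13
Parking fee: $56.16
Total deductions = $63.58 + $64.74 + $15.08 + $47.69 + $17.66 + $11.13 + $56.16 = $276.04
Net pay = $883.08 − $276.04 = $607.04

$607.04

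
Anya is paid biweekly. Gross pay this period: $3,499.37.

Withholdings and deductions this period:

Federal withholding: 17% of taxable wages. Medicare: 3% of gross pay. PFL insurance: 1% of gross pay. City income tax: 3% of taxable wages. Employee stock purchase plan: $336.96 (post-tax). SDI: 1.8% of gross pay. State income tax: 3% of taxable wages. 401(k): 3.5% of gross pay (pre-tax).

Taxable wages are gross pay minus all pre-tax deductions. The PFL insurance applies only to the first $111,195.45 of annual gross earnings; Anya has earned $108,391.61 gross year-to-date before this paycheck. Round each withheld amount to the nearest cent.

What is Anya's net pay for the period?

$2,067.23

401(k): $3,499.37 × 0.035 = $122.48
Taxable wages = $3,499.37 − $122.48 = $3,376.89
Federal withholding: $3,376.89 × 0.17 = $574.07
City income tax: $3,376.89 × 0.03 = $101.31
State income tax: $3,376.89 × 0.03 = $101.31
SDI: $3,499.37 × 0.018 = $62.99
PFL insurance: only $111,195.45 − $108,391.61 = $2,803.84 of this check is subject → $2,803.84 × 0.01 = $28.04
Medicare: $3,499.37 × 0.03 = $104.98
Employee stock purchase plan: $336.96
Total deductions = $122.48 + $574.07 + $101.31 + $101.31 + $62.99 + $28.04 + $104.98 + $336.96 = $1,432.14
Net pay = $3,499.37 − $1,432.14 = $2,067.23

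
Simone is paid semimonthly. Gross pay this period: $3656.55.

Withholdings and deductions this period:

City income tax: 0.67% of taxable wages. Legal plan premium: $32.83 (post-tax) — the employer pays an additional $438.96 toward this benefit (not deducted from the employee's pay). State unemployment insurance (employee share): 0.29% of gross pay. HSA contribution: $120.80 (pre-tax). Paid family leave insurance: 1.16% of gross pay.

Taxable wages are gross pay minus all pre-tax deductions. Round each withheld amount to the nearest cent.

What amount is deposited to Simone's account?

HSA contribution: $120.80
Taxable wages = $3656.55 − $120.80 = $3535.75
City income tax: $3535.75 × 0.0067 = $23.69
Paid family leave insurance: $3656.55 × 0.0116 = $42.42
State unemployment insurance (employee share): $3656.55 × 0.0029 = $10.60
Legal plan premium: $32.83
(Employer's $438.96 toward legal plan premium is not withheld from the employee.)
Total deductions = $120.80 + $23.69 + $42.42 + $10.60 + $32.83 = $230.34
Net pay = $3656.55 − $230.34 = $3426.21

$3426.21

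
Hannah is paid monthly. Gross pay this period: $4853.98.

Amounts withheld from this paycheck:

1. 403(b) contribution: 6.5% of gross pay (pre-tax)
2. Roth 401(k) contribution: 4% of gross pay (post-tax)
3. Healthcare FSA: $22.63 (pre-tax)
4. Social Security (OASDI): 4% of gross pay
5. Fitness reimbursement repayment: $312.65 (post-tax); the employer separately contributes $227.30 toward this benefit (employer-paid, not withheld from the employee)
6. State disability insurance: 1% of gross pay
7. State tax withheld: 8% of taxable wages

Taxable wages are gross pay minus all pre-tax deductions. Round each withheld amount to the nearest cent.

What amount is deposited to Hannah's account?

$3405.06

403(b) contribution: $4853.98 × 0.065 = $315.51
Healthcare FSA: $22.63
Pre-tax total = $315.51 + $22.63 = $338.14
Taxable wages = $4853.98 − $338.14 = $4515.84
State tax withheld: $4515.84 × 0.08 = $361.27
Social Security (OASDI): $4853.98 × 0.04 = $194.16
State disability insurance: $4853.98 × 0.01 = $48.54
Roth 401(k) contribution: $4853.98 × 0.04 = $194.16
Fitness reimbursement repayment: $312.65
(Employer's $227.30 toward fitness reimbursement repayment is not withheld from the employee.)
Total deductions = $315.51 + $22.63 + $361.27 + $194.16 + $48.54 + $194.16 + $312.65 = $1448.92
Net pay = $4853.98 − $1448.92 = $3405.06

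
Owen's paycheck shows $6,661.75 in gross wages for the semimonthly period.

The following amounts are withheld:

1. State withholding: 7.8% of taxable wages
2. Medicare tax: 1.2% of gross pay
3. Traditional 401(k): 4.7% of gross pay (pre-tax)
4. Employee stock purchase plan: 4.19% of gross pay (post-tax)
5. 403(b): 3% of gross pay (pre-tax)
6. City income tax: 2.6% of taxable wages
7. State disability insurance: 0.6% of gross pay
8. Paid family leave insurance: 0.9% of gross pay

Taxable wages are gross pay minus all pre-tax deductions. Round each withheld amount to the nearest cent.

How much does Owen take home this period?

$5,050.32

Traditional 401(k): $6,661.75 × 0.047 = $313.10
403(b): $6,661.75 × 0.03 = $199.85
Pre-tax total = $313.10 + $199.85 = $512.95
Taxable wages = $6,661.75 − $512.95 = $6,148.80
State withholding: $6,148.80 × 0.078 = $479.61
City income tax: $6,148.80 × 0.026 = $159.87
State disability insurance: $6,661.75 × 0.006 = $39.97
Medicare tax: $6,661.75 × 0.012 = $79.94
Paid family leave insurance: $6,661.75 × 0.009 = $59.96
Employee stock purchase plan: $6,661.75 × 0.0419 = $279.13
Total deductions = $313.10 + $199.85 + $479.61 + $159.87 + $39.97 + $79.94 + $59.96 + $279.13 = $1,611.43
Net pay = $6,661.75 − $1,611.43 = $5,050.32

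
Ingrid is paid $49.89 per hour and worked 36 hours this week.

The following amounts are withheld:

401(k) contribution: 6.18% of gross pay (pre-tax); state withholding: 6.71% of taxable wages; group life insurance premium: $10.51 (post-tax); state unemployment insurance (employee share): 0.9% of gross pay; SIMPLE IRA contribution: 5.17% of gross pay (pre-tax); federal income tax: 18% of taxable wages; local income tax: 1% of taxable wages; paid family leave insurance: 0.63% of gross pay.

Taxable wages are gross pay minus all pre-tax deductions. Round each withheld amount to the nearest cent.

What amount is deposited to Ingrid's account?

Gross pay: 36 × $49.89 = $1,796.04
SIMPLE IRA contribution: $1,796.04 × 0.0517 = $92.86
401(k) contribution: $1,796.04 × 0.0618 = $111.00
Pre-tax total = $92.86 + $111.00 = $203.86
Taxable wages = $1,796.04 − $203.86 = $1,592.18
State withholding: $1,592.18 × 0.0671 = $106.84
Federal income tax: $1,592.18 × 0.18 = $286.59
Local income tax: $1,592.18 × 0.01 = $15.92
Paid family leave insurance: $1,796.04 × 0.0063 = $11.32
State unemployment insurance (employee share): $1,796.04 × 0.009 = $16.16
Group life insurance premium: $10.51
Total deductions = $92.86 + $111.00 + $106.84 + $286.59 + $15.92 + $11.32 + $16.16 + $10.51 = $651.20
Net pay = $1,796.04 − $651.20 = $1,144.84

$1,144.84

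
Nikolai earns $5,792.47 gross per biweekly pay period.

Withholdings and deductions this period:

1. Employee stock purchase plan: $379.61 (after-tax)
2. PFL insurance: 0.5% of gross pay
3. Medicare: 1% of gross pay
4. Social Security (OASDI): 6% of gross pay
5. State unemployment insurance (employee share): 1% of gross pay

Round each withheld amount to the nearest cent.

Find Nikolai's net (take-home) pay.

PFL insurance: $5,792.47 × 0.005 = $28.96
State unemployment insurance (employee share): $5,792.47 × 0.01 = $57.92
Social Security (OASDI): $5,792.47 × 0.06 = $347.55
Medicare: $5,792.47 × 0.01 = $57.92
Employee stock purchase plan: $379.61
Total deductions = $28.96 + $57.92 + $347.55 + $57.92 + $379.61 = $871.96
Net pay = $5,792.47 − $871.96 = $4,920.51

$4,920.51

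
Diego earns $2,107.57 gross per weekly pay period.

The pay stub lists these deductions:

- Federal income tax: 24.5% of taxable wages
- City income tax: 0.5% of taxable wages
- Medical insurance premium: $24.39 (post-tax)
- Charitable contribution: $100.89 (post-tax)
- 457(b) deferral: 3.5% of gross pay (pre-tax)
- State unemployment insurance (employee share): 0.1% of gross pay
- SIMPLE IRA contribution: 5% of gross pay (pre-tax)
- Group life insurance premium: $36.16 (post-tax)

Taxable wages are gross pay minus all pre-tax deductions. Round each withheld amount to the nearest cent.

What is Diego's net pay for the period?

$1,282.77

SIMPLE IRA contribution: $2,107.57 × 0.05 = $105.38
457(b) deferral: $2,107.57 × 0.035 = $73.76
Pre-tax total = $105.38 + $73.76 = $179.14
Taxable wages = $2,107.57 − $179.14 = $1,928.43
Federal income tax: $1,928.43 × 0.245 = $472.47
City income tax: $1,928.43 × 0.005 = $9.64
State unemployment insurance (employee share): $2,107.57 × 0.001 = $2.11
Medical insurance premium: $24.39
Group life insurance premium: $36.16
Charitable contribution: $100.89
Total deductions = $105.38 + $73.76 + $472.47 + $9.64 + $2.11 + $24.39 + $36.16 + $100.89 = $824.80
Net pay = $2,107.57 − $824.80 = $1,282.77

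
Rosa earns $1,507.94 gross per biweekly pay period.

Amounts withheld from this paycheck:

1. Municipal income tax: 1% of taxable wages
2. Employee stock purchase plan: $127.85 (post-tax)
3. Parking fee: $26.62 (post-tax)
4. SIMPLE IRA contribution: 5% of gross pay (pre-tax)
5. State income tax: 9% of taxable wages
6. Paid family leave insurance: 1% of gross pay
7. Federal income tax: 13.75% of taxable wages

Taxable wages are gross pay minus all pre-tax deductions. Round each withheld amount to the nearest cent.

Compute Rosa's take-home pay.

$922.76

SIMPLE IRA contribution: $1,507.94 × 0.05 = $75.40
Taxable wages = $1,507.94 − $75.40 = $1,432.54
Municipal income tax: $1,432.54 × 0.01 = $14.33
Federal income tax: $1,432.54 × 0.1375 = $196.97
State income tax: $1,432.54 × 0.09 = $128.93
Paid family leave insurance: $1,507.94 × 0.01 = $15.08
Employee stock purchase plan: $127.85
Parking fee: $26.62
Total deductions = $75.40 + $14.33 + $196.97 + $128.93 + $15.08 + $127.85 + $26.62 = $585.18
Net pay = $1,507.94 − $585.18 = $922.76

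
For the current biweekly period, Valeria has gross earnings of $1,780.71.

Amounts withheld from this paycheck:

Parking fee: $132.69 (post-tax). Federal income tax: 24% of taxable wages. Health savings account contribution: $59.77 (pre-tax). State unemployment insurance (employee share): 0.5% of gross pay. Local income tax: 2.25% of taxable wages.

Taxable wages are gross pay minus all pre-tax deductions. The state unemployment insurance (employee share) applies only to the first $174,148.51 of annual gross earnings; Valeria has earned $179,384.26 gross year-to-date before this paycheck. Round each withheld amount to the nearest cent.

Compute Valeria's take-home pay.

Health savings account contribution: $59.77
Taxable wages = $1,780.71 − $59.77 = $1,720.94
Local income tax: $1,720.94 × 0.0225 = $38.72
Federal income tax: $1,720.94 × 0.24 = $413.03
State unemployment insurance (employee share): annual cap $174,148.51 already reached (YTD $179,384.26), so $0.00
Parking fee: $132.69
Total deductions = $59.77 + $38.72 + $413.03 + $0.00 + $132.69 = $644.21
Net pay = $1,780.71 − $644.21 = $1,136.50

$1,136.50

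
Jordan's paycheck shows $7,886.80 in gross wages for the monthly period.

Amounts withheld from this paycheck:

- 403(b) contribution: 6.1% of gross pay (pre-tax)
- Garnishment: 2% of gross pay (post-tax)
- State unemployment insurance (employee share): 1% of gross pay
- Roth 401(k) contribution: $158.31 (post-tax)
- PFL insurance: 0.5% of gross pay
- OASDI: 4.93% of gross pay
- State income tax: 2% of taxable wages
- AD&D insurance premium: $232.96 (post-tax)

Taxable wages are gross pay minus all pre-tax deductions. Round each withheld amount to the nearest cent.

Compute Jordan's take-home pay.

403(b) contribution: $7,886.80 × 0.061 = $481.09
Taxable wages = $7,886.80 − $481.09 = $7,405.71
State income tax: $7,405.71 × 0.02 = $148.11
OASDI: $7,886.80 × 0.0493 = $388.82
PFL insurance: $7,886.80 × 0.005 = $39.43
State unemployment insurance (employee share): $7,886.80 × 0.01 = $78.87
Roth 401(k) contribution: $158.31
Garnishment: $7,886.80 × 0.02 = $157.74
AD&D insurance premium: $232.96
Total deductions = $481.09 + $148.11 + $388.82 + $39.43 + $78.87 + $158.31 + $157.74 + $232.96 = $1,685.33
Net pay = $7,886.80 − $1,685.33 = $6,201.47

$6,201.47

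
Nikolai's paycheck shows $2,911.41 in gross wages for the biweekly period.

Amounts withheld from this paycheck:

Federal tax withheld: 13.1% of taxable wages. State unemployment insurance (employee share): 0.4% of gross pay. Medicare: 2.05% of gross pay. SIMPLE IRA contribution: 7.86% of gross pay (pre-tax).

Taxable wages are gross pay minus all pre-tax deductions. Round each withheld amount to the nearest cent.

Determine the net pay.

$2,259.82

SIMPLE IRA contribution: $2,911.41 × 0.0786 = $228.84
Taxable wages = $2,911.41 − $228.84 = $2,682.57
Federal tax withheld: $2,682.57 × 0.131 = $351.42
Medicare: $2,911.41 × 0.0205 = $59.68
State unemployment insurance (employee share): $2,911.41 × 0.004 = $11.65
Total deductions = $228.84 + $351.42 + $59.68 + $11.65 = $651.59
Net pay = $2,911.41 − $651.59 = $2,259.82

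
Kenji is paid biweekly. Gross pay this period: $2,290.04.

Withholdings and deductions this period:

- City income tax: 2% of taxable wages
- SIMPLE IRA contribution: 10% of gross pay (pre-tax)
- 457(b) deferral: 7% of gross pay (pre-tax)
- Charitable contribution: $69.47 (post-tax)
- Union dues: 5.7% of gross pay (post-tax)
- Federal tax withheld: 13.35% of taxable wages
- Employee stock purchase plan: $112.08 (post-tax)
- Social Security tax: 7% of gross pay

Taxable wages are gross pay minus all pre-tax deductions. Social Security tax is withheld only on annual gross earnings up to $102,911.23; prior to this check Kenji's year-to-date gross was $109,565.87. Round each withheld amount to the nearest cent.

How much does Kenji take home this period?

SIMPLE IRA contribution: $2,290.04 × 0.1 = $229.00
457(b) deferral: $2,290.04 × 0.07 = $160.30
Pre-tax total = $229.00 + $160.30 = $389.30
Taxable wages = $2,290.04 − $389.30 = $1,900.74
Federal tax withheld: $1,900.74 × 0.1335 = $253.75
City income tax: $1,900.74 × 0.02 = $38.01
Social Security tax: annual cap $102,911.23 already reached (YTD $109,565.87), so $0.00
Charitable contribution: $69.47
Employee stock purchase plan: $112.08
Union dues: $2,290.04 × 0.057 = $130.53
Total deductions = $229.00 + $160.30 + $253.75 + $38.01 + $0.00 + $69.47 + $112.08 + $130.53 = $993.14
Net pay = $2,290.04 − $993.14 = $1,296.90

$1,296.90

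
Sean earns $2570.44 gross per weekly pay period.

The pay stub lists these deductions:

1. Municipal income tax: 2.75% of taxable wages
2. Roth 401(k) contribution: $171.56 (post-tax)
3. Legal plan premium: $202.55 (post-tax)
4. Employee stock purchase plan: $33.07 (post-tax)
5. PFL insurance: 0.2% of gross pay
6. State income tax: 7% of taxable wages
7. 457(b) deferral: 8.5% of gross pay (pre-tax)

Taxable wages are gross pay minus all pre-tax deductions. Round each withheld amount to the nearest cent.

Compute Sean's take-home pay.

$1710.31

457(b) deferral: $2570.44 × 0.085 = $218.49
Taxable wages = $2570.44 − $218.49 = $2351.95
State income tax: $2351.95 × 0.07 = $164.64
Municipal income tax: $2351.95 × 0.0275 = $64.68
PFL insurance: $2570.44 × 0.002 = $5.14
Roth 401(k) contribution: $171.56
Legal plan premium: $202.55
Employee stock purchase plan: $33.07
Total deductions = $218.49 + $164.64 + $64.68 + $5.14 + $171.56 + $202.55 + $33.07 = $860.13
Net pay = $2570.44 − $860.13 = $1710.31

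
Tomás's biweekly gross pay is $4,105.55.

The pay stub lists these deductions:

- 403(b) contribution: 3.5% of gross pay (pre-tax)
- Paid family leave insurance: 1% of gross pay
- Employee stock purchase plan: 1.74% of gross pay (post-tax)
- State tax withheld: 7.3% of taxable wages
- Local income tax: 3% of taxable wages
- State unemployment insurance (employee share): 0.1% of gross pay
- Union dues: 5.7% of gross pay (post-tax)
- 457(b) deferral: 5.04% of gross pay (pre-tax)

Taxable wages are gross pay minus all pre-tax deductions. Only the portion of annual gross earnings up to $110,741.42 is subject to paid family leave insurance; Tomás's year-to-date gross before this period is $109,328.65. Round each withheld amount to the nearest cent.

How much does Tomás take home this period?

$3,044.48

403(b) contribution: $4,105.55 × 0.035 = $143.69
457(b) deferral: $4,105.55 × 0.0504 = $206.92
Pre-tax total = $143.69 + $206.92 = $350.61
Taxable wages = $4,105.55 − $350.61 = $3,754.94
State tax withheld: $3,754.94 × 0.073 = $274.11
Local income tax: $3,754.94 × 0.03 = $112.65
Paid family leave insurance: only $110,741.42 − $109,328.65 = $1,412.77 of this check is subject → $1,412.77 × 0.01 = $14.13
State unemployment insurance (employee share): $4,105.55 × 0.001 = $4.11
Union dues: $4,105.55 × 0.057 = $234.02
Employee stock purchase plan: $4,105.55 × 0.0174 = $71.44
Total deductions = $143.69 + $206.92 + $274.11 + $112.65 + $14.13 + $4.11 + $234.02 + $71.44 = $1,061.07
Net pay = $4,105.55 − $1,061.07 = $3,044.48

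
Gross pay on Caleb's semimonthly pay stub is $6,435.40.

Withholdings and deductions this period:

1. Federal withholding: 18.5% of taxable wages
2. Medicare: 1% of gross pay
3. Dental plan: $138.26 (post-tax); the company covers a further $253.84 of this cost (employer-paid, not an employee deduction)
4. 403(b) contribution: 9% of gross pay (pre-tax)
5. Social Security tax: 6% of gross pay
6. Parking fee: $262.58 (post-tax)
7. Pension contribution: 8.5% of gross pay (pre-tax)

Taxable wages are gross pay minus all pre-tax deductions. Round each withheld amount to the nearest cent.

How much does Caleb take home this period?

$3,475.69

Pension contribution: $6,435.40 × 0.085 = $547.01
403(b) contribution: $6,435.40 × 0.09 = $579.19
Pre-tax total = $547.01 + $579.19 = $1,126.20
Taxable wages = $6,435.40 − $1,126.20 = $5,309.20
Federal withholding: $5,309.20 × 0.185 = $982.20
Social Security tax: $6,435.40 × 0.06 = $386.12
Medicare: $6,435.40 × 0.01 = $64.35
Parking fee: $262.58
Dental plan: $138.26
(Employer's $253.84 toward dental plan is not withheld from the employee.)
Total deductions = $547.01 + $579.19 + $982.20 + $386.12 + $64.35 + $262.58 + $138.26 = $2,959.71
Net pay = $6,435.40 − $2,959.71 = $3,475.69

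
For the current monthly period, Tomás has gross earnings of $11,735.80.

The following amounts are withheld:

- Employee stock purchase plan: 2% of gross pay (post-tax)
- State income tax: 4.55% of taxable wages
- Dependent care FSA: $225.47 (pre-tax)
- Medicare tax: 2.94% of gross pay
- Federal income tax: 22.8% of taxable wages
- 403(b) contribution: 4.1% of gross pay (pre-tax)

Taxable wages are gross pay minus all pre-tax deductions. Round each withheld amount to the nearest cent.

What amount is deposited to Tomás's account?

Dependent care FSA: $225.47
403(b) contribution: $11,735.80 × 0.041 = $481.17
Pre-tax total = $225.47 + $481.17 = $706.64
Taxable wages = $11,735.80 − $706.64 = $11,029.16
Federal income tax: $11,029.16 × 0.228 = $2,514.65
State income tax: $11,029.16 × 0.0455 = $501.83
Medicare tax: $11,735.80 × 0.0294 = $345.03
Employee stock purchase plan: $11,735.80 × 0.02 = $234.72
Total deductions = $225.47 + $481.17 + $2,514.65 + $501.83 + $345.03 + $234.72 = $4,302.87
Net pay = $11,735.80 − $4,302.87 = $7,432.93

$7,432.93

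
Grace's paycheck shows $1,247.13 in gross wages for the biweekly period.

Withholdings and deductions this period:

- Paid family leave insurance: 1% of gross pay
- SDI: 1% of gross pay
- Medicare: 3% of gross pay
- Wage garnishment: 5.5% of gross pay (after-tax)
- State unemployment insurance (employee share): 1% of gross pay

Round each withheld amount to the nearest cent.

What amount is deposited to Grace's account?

SDI: $1,247.13 × 0.01 = $12.47
Medicare: $1,247.13 × 0.03 = $37.41
State unemployment insurance (employee share): $1,247.13 × 0.01 = $12.47
Paid family leave insurance: $1,247.13 × 0.01 = $12.47
Wage garnishment: $1,247.13 × 0.055 = $68.59
Total deductions = $12.47 + $37.41 + $12.47 + $12.47 + $68.59 = $143.41
Net pay = $1,247.13 − $143.41 = $1,103.72

$1,103.72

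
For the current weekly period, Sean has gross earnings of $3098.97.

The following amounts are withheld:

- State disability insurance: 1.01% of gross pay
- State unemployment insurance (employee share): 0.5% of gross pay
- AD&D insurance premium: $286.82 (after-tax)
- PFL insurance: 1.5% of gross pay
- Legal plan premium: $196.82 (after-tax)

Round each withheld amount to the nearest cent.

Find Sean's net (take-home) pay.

State disability insurance: $3098.97 × 0.0101 = $31.30
PFL insurance: $3098.97 × 0.015 = $46.48
State unemployment insurance (employee share): $3098.97 × 0.005 = $15.49
AD&D insurance premium: $286.82
Legal plan premium: $196.82
Total deductions = $31.30 + $46.48 + $15.49 + $286.82 + $196.82 = $576.91
Net pay = $3098.97 − $576.91 = $2522.06

$2522.06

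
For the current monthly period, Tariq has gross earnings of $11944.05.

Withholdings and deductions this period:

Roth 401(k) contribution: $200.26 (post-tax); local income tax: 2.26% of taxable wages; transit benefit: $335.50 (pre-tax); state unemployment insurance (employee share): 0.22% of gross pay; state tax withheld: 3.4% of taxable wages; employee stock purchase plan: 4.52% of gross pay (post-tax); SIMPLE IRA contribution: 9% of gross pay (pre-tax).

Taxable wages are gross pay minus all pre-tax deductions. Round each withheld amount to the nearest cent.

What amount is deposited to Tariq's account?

Transit benefit: $335.50
SIMPLE IRA contribution: $11944.05 × 0.09 = $1074.96
Pre-tax total = $335.50 + $1074.96 = $1410.46
Taxable wages = $11944.05 − $1410.46 = $10533.59
State tax withheld: $10533.59 × 0.034 = $358.14
Local income tax: $10533.59 × 0.0226 = $238.06
State unemployment insurance (employee share): $11944.05 × 0.0022 = $26.28
Roth 401(k) contribution: $200.26
Employee stock purchase plan: $11944.05 × 0.0452 = $539.87
Total deductions = $335.50 + $1074.96 + $358.14 + $238.06 + $26.28 + $200.26 + $539.87 = $2773.07
Net pay = $11944.05 − $2773.07 = $9170.98

$9170.98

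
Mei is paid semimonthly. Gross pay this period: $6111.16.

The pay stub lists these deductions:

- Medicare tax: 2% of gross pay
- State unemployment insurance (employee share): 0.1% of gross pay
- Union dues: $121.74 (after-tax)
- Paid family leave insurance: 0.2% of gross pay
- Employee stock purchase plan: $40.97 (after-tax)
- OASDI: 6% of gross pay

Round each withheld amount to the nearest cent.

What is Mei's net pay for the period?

$5441.23

Paid family leave insurance: $6111.16 × 0.002 = $12.22
OASDI: $6111.16 × 0.06 = $366.67
State unemployment insurance (employee share): $6111.16 × 0.001 = $6.11
Medicare tax: $6111.16 × 0.02 = $122.22
Employee stock purchase plan: $40.97
Union dues: $121.74
Total deductions = $12.22 + $366.67 + $6.11 + $122.22 + $40.97 + $121.74 = $669.93
Net pay = $6111.16 − $669.93 = $5441.23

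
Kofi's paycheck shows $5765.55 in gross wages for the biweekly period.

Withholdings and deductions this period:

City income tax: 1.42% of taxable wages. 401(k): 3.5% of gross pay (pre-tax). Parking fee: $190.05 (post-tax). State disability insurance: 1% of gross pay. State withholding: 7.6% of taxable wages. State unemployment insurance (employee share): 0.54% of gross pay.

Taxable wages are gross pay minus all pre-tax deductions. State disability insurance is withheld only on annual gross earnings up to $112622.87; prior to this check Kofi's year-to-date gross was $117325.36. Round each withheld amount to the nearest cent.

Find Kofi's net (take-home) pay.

$4840.72

401(k): $5765.55 × 0.035 = $201.79
Taxable wages = $5765.55 − $201.79 = $5563.76
State withholding: $5563.76 × 0.076 = $422.85
City income tax: $5563.76 × 0.0142 = $79.01
State disability insurance: annual cap $112622.87 already reached (YTD $117325.36), so $0.00
State unemployment insurance (employee share): $5765.55 × 0.0054 = $31.13
Parking fee: $190.05
Total deductions = $201.79 + $422.85 + $79.01 + $0.00 + $31.13 + $190.05 = $924.83
Net pay = $5765.55 − $924.83 = $4840.72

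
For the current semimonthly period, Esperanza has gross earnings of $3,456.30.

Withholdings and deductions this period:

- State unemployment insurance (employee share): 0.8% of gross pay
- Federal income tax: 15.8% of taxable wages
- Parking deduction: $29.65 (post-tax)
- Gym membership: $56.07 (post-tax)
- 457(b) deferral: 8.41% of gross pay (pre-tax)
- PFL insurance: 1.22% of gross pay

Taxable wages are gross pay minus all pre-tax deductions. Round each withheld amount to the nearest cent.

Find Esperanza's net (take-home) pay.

$2,509.92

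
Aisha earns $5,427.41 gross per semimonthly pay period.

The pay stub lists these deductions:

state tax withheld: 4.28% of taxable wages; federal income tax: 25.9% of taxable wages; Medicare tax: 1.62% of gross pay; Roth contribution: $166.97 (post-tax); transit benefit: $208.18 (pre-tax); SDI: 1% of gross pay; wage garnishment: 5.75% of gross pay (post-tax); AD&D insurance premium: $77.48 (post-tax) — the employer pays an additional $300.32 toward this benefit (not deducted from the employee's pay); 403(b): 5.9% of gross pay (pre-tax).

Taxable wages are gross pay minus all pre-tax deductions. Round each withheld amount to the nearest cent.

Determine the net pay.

$2,721.77

Transit benefit: $208.18
403(b): $5,427.41 × 0.059 = $320.22
Pre-tax total = $208.18 + $320.22 = $528.40
Taxable wages = $5,427.41 − $528.40 = $4,899.01
State tax withheld: $4,899.01 × 0.0428 = $209.68
Federal income tax: $4,899.01 × 0.259 = $1,268.84
Medicare tax: $5,427.41 × 0.0162 = $87.92
SDI: $5,427.41 × 0.01 = $54.27
AD&D insurance premium: $77.48
Wage garnishment: $5,427.41 × 0.0575 = $312.08
Roth contribution: $166.97
(Employer's $300.32 toward AD&D insurance premium is not withheld from the employee.)
Total deductions = $208.18 + $320.22 + $209.68 + $1,268.84 + $87.92 + $54.27 + $77.48 + $312.08 + $166.97 = $2,705.64
Net pay = $5,427.41 − $2,705.64 = $2,721.77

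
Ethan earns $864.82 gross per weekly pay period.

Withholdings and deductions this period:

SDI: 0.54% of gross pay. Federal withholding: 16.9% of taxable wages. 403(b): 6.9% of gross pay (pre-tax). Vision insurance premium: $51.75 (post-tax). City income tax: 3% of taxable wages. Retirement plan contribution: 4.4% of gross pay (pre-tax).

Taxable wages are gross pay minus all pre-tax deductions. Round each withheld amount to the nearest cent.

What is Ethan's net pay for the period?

403(b): $864.82 × 0.069 = $59.67
Retirement plan contribution: $864.82 × 0.044 = $38.05
Pre-tax total = $59.67 + $38.05 = $97.72
Taxable wages = $864.82 − $97.72 = $767.10
Federal withholding: $767.10 × 0.169 = $129.64
City income tax: $767.10 × 0.03 = $23.01
SDI: $864.82 × 0.0054 = $4.67
Vision insurance premium: $51.75
Total deductions = $59.67 + $38.05 + $129.64 + $23.01 + $4.67 + $51.75 = $306.79
Net pay = $864.82 − $306.79 = $558.03

$558.03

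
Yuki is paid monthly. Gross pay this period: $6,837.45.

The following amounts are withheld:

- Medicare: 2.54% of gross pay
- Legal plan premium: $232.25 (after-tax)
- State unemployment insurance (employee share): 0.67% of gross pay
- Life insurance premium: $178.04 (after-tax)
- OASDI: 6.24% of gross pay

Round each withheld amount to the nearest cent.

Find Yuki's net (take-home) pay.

$5,781.02

Medicare: $6,837.45 × 0.0254 = $173.67
State unemployment insurance (employee share): $6,837.45 × 0.0067 = $45.81
OASDI: $6,837.45 × 0.0624 = $426.66
Life insurance premium: $178.04
Legal plan premium: $232.25
Total deductions = $173.67 + $45.81 + $426.66 + $178.04 + $232.25 = $1,056.43
Net pay = $6,837.45 − $1,056.43 = $5,781.02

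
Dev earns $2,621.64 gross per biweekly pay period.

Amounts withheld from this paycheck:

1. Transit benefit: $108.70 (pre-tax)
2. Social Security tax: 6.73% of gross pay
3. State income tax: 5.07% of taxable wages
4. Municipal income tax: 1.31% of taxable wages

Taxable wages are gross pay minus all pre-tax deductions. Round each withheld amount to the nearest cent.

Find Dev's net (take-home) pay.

Transit benefit: $108.70
Taxable wages = $2,621.64 − $108.70 = $2,512.94
Municipal income tax: $2,512.94 × 0.0131 = $32.92
State income tax: $2,512.94 × 0.0507 = $127.41
Social Security tax: $2,621.64 × 0.0673 = $176.44
Total deductions = $108.70 + $32.92 + $127.41 + $176.44 = $445.47
Net pay = $2,621.64 − $445.47 = $2,176.17

$2,176.17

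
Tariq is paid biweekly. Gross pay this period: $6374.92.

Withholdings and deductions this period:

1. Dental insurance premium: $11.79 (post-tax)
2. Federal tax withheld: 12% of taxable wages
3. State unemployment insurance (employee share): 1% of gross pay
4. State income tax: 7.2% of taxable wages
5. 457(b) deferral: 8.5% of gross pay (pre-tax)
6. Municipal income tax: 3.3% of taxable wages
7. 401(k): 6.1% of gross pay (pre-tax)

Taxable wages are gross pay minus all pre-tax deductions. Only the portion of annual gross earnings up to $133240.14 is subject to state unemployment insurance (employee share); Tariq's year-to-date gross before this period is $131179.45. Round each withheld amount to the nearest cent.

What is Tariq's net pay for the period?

$4186.84

457(b) deferral: $6374.92 × 0.085 = $541.87
401(k): $6374.92 × 0.061 = $388.87
Pre-tax total = $541.87 + $388.87 = $930.74
Taxable wages = $6374.92 − $930.74 = $5444.18
Municipal income tax: $5444.18 × 0.033 = $179.66
Federal tax withheld: $5444.18 × 0.12 = $653.30
State income tax: $5444.18 × 0.072 = $391.98
State unemployment insurance (employee share): only $133240.14 − $131179.45 = $2060.69 of this check is subject → $2060.69 × 0.01 = $20.61
Dental insurance premium: $11.79
Total deductions = $541.87 + $388.87 + $179.66 + $653.30 + $391.98 + $20.61 + $11.79 = $2188.08
Net pay = $6374.92 − $2188.08 = $4186.84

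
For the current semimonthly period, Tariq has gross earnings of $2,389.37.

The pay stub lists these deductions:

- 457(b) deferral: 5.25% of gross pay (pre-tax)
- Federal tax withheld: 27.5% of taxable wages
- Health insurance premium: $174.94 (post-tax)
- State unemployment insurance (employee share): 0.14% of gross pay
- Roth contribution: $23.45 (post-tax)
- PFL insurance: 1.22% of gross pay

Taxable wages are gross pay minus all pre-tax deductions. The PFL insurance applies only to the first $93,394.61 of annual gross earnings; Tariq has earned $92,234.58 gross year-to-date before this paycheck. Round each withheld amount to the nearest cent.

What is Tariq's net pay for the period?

457(b) deferral: $2,389.37 × 0.0525 = $125.44
Taxable wages = $2,389.37 − $125.44 = $2,263.93
Federal tax withheld: $2,263.93 × 0.275 = $622.58
PFL insurance: only $93,394.61 − $92,234.58 = $1,160.03 of this check is subject → $1,160.03 × 0.0122 = $14.15
State unemployment insurance (employee share): $2,389.37 × 0.0014 = $3.35
Health insurance premium: $174.94
Roth contribution: $23.45
Total deductions = $125.44 + $622.58 + $14.15 + $3.35 + $174.94 + $23.45 = $963.91
Net pay = $2,389.37 − $963.91 = $1,425.46

$1,425.46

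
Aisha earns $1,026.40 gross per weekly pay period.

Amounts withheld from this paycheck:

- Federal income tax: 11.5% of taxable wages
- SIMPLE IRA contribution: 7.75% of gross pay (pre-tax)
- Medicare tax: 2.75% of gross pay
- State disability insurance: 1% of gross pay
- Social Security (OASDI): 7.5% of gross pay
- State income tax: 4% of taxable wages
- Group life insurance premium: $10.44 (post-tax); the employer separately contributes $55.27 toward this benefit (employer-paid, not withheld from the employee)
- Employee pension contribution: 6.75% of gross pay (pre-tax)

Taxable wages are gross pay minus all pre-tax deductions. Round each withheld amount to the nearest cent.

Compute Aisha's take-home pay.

SIMPLE IRA contribution: $1,026.40 × 0.0775 = $79.55
Employee pension contribution: $1,026.40 × 0.0675 = $69.28
Pre-tax total = $79.55 + $69.28 = $148.83
Taxable wages = $1,026.40 − $148.83 = $877.57
State income tax: $877.57 × 0.04 = $35.10
Federal income tax: $877.57 × 0.115 = $100.92
Social Security (OASDI): $1,026.40 × 0.075 = $76.98
State disability insurance: $1,026.40 × 0.01 = $10.26
Medicare tax: $1,026.40 × 0.0275 = $28.23
Group life insurance premium: $10.44
(Employer's $55.27 toward group life insurance premium is not withheld from the employee.)
Total deductions = $79.55 + $69.28 + $35.10 + $100.92 + $76.98 + $10.26 + $28.23 + $10.44 = $410.76
Net pay = $1,026.40 − $410.76 = $615.64

$615.64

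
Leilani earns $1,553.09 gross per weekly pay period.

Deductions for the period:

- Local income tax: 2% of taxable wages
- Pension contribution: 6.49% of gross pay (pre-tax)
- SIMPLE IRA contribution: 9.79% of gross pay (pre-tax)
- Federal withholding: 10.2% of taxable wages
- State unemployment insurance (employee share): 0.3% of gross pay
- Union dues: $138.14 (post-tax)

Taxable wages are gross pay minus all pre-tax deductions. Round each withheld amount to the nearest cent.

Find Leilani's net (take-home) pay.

$998.82

Pension contribution: $1,553.09 × 0.0649 = $100.80
SIMPLE IRA contribution: $1,553.09 × 0.0979 = $152.05
Pre-tax total = $100.80 + $152.05 = $252.85
Taxable wages = $1,553.09 − $252.85 = $1,300.24
Federal withholding: $1,300.24 × 0.102 = $132.62
Local income tax: $1,300.24 × 0.02 = $26.00
State unemployment insurance (employee share): $1,553.09 × 0.003 = $4.66
Union dues: $138.14
Total deductions = $100.80 + $152.05 + $132.62 + $26.00 + $4.66 + $138.14 = $554.27
Net pay = $1,553.09 − $554.27 = $998.82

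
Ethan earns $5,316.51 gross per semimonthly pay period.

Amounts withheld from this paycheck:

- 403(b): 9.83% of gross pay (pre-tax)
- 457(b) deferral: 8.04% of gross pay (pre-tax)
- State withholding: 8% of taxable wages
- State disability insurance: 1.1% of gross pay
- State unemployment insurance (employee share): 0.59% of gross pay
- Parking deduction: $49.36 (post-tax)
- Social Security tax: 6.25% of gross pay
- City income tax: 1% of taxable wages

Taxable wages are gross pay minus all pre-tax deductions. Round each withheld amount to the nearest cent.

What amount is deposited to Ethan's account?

$3,501.98

457(b) deferral: $5,316.51 × 0.0804 = $427.45
403(b): $5,316.51 × 0.0983 = $522.61
Pre-tax total = $427.45 + $522.61 = $950.06
Taxable wages = $5,316.51 − $950.06 = $4,366.45
State withholding: $4,366.45 × 0.08 = $349.32
City income tax: $4,366.45 × 0.01 = $43.66
State unemployment insurance (employee share): $5,316.51 × 0.0059 = $31.37
State disability insurance: $5,316.51 × 0.011 = $58.48
Social Security tax: $5,316.51 × 0.0625 = $332.28
Parking deduction: $49.36
Total deductions = $427.45 + $522.61 + $349.32 + $43.66 + $31.37 + $58.48 + $332.28 + $49.36 = $1,814.53
Net pay = $5,316.51 − $1,814.53 = $3,501.98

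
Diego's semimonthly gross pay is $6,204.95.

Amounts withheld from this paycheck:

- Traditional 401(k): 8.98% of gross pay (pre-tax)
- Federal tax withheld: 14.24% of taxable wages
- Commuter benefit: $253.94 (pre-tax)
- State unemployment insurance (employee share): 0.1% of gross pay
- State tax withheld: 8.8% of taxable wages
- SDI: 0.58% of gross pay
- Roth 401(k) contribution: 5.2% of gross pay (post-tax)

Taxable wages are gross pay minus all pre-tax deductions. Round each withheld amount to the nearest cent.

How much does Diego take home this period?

Commuter benefit: $253.94
Traditional 401(k): $6,204.95 × 0.0898 = $557.20
Pre-tax total = $253.94 + $557.20 = $811.14
Taxable wages = $6,204.95 − $811.14 = $5,393.81
Federal tax withheld: $5,393.81 × 0.1424 = $768.08
State tax withheld: $5,393.81 × 0.088 = $474.66
SDI: $6,204.95 × 0.0058 = $35.99
State unemployment insurance (employee share): $6,204.95 × 0.001 = $6.20
Roth 401(k) contribution: $6,204.95 × 0.052 = $322.66
Total deductions = $253.94 + $557.20 + $768.08 + $474.66 + $35.99 + $6.20 + $322.66 = $2,418.73
Net pay = $6,204.95 − $2,418.73 = $3,786.22

$3,786.22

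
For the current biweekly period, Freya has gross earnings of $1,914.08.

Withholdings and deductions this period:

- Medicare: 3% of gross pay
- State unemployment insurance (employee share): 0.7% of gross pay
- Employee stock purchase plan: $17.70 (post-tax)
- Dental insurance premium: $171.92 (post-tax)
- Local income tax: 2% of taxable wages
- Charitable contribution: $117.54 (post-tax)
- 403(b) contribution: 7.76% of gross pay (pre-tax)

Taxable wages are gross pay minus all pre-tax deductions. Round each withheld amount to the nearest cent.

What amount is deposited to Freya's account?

403(b) contribution: $1,914.08 × 0.0776 = $148.53
Taxable wages = $1,914.08 − $148.53 = $1,765.55
Local income tax: $1,765.55 × 0.02 = $35.31
State unemployment insurance (employee share): $1,914.08 × 0.007 = $13.40
Medicare: $1,914.08 × 0.03 = $57.42
Employee stock purchase plan: $17.70
Charitable contribution: $117.54
Dental insurance premium: $171.92
Total deductions = $148.53 + $35.31 + $13.40 + $57.42 + $17.70 + $117.54 + $171.92 = $561.82
Net pay = $1,914.08 − $561.82 = $1,352.26

$1,352.26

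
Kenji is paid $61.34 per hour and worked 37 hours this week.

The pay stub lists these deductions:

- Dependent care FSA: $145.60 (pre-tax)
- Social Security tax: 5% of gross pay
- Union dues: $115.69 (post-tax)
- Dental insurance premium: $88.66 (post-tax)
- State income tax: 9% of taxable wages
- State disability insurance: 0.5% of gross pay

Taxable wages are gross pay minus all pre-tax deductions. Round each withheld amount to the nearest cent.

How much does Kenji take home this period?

Gross pay: 37 × $61.34 = $2,269.58
Dependent care FSA: $145.60
Taxable wages = $2,269.58 − $145.60 = $2,123.98
State income tax: $2,123.98 × 0.09 = $191.16
Social Security tax: $2,269.58 × 0.05 = $113.48
State disability insurance: $2,269.58 × 0.005 = $11.35
Union dues: $115.69
Dental insurance premium: $88.66
Total deductions = $145.60 + $191.16 + $113.48 + $11.35 + $115.69 + $88.66 = $665.94
Net pay = $2,269.58 − $665.94 = $1,603.64

$1,603.64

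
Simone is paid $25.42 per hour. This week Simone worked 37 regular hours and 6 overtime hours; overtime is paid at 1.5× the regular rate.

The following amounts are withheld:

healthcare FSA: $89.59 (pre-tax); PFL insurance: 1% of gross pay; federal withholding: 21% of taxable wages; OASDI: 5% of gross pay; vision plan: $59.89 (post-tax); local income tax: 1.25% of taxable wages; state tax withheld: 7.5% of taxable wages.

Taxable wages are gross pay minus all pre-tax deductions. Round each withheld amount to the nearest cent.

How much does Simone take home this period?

$628.46

Regular pay: 37 × $25.42 = $940.54
Overtime pay: 6 × $25.42 × 1.5 = $228.78
Gross pay = $940.54 + $228.78 = $1169.32
Healthcare FSA: $89.59
Taxable wages = $1169.32 − $89.59 = $1079.73
State tax withheld: $1079.73 × 0.075 = $80.98
Local income tax: $1079.73 × 0.0125 = $13.50
Federal withholding: $1079.73 × 0.21 = $226.74
OASDI: $1169.32 × 0.05 = $58.47
PFL insurance: $1169.32 × 0.01 = $11.69
Vision plan: $59.89
Total deductions = $89.59 + $80.98 + $13.50 + $226.74 + $58.47 + $11.69 + $59.89 = $540.86
Net pay = $1169.32 − $540.86 = $628.46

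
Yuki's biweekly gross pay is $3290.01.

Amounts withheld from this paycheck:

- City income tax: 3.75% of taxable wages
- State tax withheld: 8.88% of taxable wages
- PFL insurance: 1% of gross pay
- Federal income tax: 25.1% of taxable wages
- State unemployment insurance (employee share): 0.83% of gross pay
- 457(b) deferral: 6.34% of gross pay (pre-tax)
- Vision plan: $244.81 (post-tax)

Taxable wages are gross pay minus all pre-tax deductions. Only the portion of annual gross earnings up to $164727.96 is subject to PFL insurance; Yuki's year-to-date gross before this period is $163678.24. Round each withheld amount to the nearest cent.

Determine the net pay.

457(b) deferral: $3290.01 × 0.0634 = $208.59
Taxable wages = $3290.01 − $208.59 = $3081.42
State tax withheld: $3081.42 × 0.0888 = $273.63
City income tax: $3081.42 × 0.0375 = $115.55
Federal income tax: $3081.42 × 0.251 = $773.44
PFL insurance: only $164727.96 − $163678.24 = $1049.72 of this check is subject → $1049.72 × 0.01 = $10.50
State unemployment insurance (employee share): $3290.01 × 0.0083 = $27.31
Vision plan: $244.81
Total deductions = $208.59 + $273.63 + $115.55 + $773.44 + $10.50 + $27.31 + $244.81 = $1653.83
Net pay = $3290.01 − $1653.83 = $1636.18

$1636.18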